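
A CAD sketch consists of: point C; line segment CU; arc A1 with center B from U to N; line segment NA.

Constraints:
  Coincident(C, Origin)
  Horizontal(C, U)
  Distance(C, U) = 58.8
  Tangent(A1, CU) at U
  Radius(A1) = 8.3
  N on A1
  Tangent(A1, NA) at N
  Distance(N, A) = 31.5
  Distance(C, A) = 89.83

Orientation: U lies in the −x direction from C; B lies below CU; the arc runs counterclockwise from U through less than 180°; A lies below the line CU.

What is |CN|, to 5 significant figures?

65.090

Checks: ∠(BU, UC) = 90.00° ✓; |BU| = 8.300 ✓; |BN| = 8.300 ✓; ∠(BN, NA) = 90.00° ✓; |NA| = 31.50 ✓; |CA| = 89.83 ✓.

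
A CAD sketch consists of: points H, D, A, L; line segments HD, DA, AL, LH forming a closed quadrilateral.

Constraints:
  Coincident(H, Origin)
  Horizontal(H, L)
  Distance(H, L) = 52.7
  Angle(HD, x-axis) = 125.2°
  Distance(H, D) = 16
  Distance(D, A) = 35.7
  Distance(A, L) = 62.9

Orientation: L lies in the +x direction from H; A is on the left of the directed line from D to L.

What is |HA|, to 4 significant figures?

45.04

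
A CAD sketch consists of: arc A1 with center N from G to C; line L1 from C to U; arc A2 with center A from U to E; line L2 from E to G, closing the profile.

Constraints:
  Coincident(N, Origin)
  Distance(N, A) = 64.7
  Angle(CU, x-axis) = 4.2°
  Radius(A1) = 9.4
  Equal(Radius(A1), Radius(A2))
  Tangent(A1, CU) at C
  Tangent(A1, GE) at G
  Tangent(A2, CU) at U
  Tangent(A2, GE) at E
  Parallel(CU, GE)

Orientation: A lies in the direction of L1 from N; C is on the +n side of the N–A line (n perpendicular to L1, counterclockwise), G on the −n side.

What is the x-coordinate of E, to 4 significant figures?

65.21

The slot axis is L1's direction at 4.2°, so u = (cos 4.2°, sin 4.2°) = (0.9973, 0.07324) and n = (−sin 4.2°, cos 4.2°) = (-0.07324, 0.9973). N is at the origin and A lies 64.7 along u from N, so A = 64.7·u = (64.53, 4.739). Tangency of A1 to both parallel lines with radius 9.4 puts C and G at N ± 9.4·n: C = (-0.6884, 9.375), G = (0.6884, -9.375). Equal radii place U and E the same way about A: U = A + 9.4·n = (63.84, 14.11), E = A − 9.4·n = (65.21, -4.636). So E.x = 65.21.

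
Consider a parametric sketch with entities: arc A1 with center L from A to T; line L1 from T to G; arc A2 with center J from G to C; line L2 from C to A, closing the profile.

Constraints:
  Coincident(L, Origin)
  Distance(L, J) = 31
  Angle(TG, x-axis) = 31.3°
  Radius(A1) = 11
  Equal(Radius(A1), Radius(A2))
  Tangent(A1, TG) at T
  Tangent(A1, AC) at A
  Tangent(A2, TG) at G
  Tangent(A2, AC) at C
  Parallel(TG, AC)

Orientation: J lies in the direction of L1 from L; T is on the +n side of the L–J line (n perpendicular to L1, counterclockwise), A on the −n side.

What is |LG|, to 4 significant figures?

32.89

Tangency of A1 to both parallel lines with radius 11.0 puts T and A at L ± 11.0·n: T = (-5.715, 9.399), A = (5.715, -9.399). Equal radii place G and C the same way about J: G = J + 11.0·n = (20.77, 25.50), C = J − 11.0·n = (32.20, 6.706). Then |LG| = |G − L| = 32.89.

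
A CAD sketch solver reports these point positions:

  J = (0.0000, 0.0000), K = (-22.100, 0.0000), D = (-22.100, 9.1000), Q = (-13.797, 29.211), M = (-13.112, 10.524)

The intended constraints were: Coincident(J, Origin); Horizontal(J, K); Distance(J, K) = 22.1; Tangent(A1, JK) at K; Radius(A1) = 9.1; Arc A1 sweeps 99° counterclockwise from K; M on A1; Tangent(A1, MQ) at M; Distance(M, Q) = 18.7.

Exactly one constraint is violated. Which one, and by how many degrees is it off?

Tangent(A1, MQ) at M — off by 6.90°.

J = (0.00, 0.00) ✓; J.y = 0.00, K.y = 0.00 ✓; |JK| = 22.10 ✓; ∠(DK, KJ) = 90.00° ✓; |DK| = 9.100 ✓; bearing(D→M) − bearing(D→K) = 99.00° ✓; |DM| = 9.100 ✓; ∠(DM, MQ) = 96.90° ✗; |MQ| = 18.70 ✓.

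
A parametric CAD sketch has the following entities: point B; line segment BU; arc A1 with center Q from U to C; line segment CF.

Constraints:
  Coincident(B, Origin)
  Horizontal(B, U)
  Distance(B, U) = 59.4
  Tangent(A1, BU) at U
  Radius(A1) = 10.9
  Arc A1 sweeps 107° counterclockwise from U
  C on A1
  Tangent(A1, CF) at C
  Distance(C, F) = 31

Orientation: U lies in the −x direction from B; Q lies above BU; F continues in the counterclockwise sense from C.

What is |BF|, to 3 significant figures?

72.7

B is at the origin; B and U share the same y with |BU| = 59.4 and U on the −x side, so U = (-59.4, 0.00). Since A1 is tangent to BU there, QU ⟂ BU, so Q = U + (0, 10.9) = (-59.4, 10.9). On A1, U sits at bearing -90° from Q; a 107° counterclockwise sweep puts C at bearing 17°, so C = Q + 10.9·(cos 17°, sin 17°) = (-49.0, 14.1). The tangent condition forces QC to be normal to CF, so CF runs along (−sin 17°, cos 17°); with |CF| = 31.0, F = (-58.0, 43.7). Then |BF| = |F − B| = 72.7.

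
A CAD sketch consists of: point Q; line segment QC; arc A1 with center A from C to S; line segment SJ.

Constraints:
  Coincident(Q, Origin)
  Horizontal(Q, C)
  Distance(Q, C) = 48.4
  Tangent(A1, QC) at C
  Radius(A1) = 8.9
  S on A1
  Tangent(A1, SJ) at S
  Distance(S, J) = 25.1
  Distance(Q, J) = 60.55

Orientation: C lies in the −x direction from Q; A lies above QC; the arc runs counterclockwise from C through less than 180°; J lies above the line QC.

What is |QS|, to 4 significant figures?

41.86

Q is at the origin; Q and C share the same y with |QC| = 48.4 and C on the −x side, so C = (-48.40, 0.000). Tangency of A1 to QC means the radius AC is perpendicular to QC, so A = C + (0, 8.9) = (-48.40, 8.900). Since AS ⟂ SJ (tangency), |AJ| = √(8.9² + 25.1²) = 26.63 regardless of where S sits on A1. So J lies on both circle(Q, 60.55) and circle(A, 26.63); the above-QC intersection is J = (-49.03, 35.52). S is the foot of the tangent from J: S = (-40.08, 12.07).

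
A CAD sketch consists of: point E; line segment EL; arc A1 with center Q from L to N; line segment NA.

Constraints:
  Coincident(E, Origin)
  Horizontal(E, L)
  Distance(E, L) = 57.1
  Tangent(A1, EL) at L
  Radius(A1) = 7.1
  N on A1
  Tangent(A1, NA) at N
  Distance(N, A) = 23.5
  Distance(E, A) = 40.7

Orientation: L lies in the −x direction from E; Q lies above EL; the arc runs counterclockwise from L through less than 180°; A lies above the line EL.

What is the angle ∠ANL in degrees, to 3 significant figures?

157°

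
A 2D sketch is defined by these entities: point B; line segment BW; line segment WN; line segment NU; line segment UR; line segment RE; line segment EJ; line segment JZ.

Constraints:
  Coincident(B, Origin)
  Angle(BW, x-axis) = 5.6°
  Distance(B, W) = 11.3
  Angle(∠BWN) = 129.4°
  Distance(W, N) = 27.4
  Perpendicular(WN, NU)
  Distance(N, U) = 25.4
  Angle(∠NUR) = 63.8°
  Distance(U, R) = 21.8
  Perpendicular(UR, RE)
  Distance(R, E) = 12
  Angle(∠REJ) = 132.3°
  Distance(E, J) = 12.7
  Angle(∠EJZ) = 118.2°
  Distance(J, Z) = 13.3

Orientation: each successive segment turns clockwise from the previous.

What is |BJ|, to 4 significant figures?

33.31

B is at the origin; BW runs at 5.6° with length 11.3, so W = (11.25, 1.103). ∠BWN = 129.4° gives WN at -45.00° from the x-axis; with |WN| = 27.4, N = (30.62, -18.27). WN ⟂ NU, so NU runs at -135.0°; with |NU| = 25.4, U = (12.66, -36.23). ∠NUR = 63.8° gives UR at 108.8° from the x-axis; with |UR| = 21.8, R = (5.635, -15.60). The perpendicularity gives RE at right angles to UR, so RE runs at 18.80°; with |RE| = 12.0, E = (16.99, -11.73). ∠REJ = 132.3° gives EJ at -28.90° from the x-axis; with |EJ| = 12.7, J = (28.11, -17.87). Then |BJ| = |J − B| = 33.31.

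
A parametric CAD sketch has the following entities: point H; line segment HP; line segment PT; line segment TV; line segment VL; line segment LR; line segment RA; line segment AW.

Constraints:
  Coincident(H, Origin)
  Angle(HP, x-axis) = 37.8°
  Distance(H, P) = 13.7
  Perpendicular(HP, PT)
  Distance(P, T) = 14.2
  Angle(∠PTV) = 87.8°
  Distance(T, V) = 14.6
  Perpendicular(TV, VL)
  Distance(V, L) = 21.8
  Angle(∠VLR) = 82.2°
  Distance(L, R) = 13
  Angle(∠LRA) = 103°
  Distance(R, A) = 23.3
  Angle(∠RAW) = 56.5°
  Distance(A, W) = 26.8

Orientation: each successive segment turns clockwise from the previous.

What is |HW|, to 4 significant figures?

9.874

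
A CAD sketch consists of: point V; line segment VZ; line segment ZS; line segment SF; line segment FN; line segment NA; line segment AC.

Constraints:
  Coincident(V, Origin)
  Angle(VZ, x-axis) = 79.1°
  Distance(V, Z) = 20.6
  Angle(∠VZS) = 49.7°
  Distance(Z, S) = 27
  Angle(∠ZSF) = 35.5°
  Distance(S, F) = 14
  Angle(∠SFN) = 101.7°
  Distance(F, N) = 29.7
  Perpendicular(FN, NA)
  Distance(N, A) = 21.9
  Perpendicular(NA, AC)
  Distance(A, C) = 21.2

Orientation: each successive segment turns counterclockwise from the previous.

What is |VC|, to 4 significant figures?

31.39

FN ⟂ NA, so NA runs at 162.2°; with |NA| = 21.9, A = (-17.48, 40.46). The perpendicularity gives AC at right angles to NA, so AC runs at -107.8°; with |AC| = 21.2, C = (-23.96, 20.27). Then |VC| = |C − V| = 31.39.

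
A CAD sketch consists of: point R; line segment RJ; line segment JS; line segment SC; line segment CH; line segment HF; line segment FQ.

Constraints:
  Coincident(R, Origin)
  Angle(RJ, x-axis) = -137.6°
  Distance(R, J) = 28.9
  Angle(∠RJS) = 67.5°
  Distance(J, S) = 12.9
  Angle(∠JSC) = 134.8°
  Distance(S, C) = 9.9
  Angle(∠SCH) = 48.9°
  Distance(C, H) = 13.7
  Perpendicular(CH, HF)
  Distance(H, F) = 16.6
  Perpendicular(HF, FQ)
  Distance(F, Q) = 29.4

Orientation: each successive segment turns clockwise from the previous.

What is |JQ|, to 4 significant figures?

36.05

R is at the origin; RJ runs at -137.6° with length 28.9, so J = (-21.34, -19.49). ∠RJS = 67.5° gives JS at 109.9° from the x-axis; with |JS| = 12.9, S = (-25.73, -7.358). ∠JSC = 134.8° gives SC at 64.70° from the x-axis; with |SC| = 9.9, C = (-21.50, 1.593). ∠SCH = 48.9° gives CH at -66.40° from the x-axis; with |CH| = 13.7, H = (-16.02, -10.96). CH ⟂ HF, so HF runs at -156.4°; with |HF| = 16.6, F = (-31.23, -17.61). HF is perpendicular to FQ, so FQ runs at 113.6°; with |FQ| = 29.4, Q = (-43.00, 9.334). Then |JQ| = |Q − J| = 36.05.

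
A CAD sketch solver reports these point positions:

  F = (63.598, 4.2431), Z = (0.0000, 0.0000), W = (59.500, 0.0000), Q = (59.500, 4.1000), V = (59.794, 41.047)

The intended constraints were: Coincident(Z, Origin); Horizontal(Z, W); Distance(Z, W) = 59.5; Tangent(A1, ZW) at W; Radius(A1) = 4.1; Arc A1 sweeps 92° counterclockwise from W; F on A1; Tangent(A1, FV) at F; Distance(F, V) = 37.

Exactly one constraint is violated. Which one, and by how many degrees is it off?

Tangent(A1, FV) at F — off by 3.90°.

Z = (0.00, 0.00) ✓; Z.y = 0.00, W.y = 0.00 ✓; |ZW| = 59.50 ✓; ∠(QW, WZ) = 90.00° ✓; |QW| = 4.100 ✓; bearing(Q→F) − bearing(Q→W) = 92.00° ✓; |QF| = 4.100 ✓; ∠(QF, FV) = 86.10° ✗; |FV| = 37.00 ✓.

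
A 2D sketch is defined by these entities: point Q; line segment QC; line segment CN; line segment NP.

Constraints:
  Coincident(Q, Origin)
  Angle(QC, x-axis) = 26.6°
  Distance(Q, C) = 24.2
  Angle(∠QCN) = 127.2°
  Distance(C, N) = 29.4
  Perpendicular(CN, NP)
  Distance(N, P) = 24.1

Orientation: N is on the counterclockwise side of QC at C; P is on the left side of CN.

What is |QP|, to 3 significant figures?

44.3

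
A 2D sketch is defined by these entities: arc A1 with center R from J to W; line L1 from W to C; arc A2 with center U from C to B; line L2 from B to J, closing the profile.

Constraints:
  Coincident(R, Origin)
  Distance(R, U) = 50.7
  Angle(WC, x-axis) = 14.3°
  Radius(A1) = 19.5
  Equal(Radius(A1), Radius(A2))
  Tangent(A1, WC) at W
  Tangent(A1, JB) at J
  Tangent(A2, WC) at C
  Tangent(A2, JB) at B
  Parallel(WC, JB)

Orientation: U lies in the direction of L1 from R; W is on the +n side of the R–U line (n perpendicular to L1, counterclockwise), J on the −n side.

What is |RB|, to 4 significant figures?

54.32

The slot axis is L1's direction at 14.3°, so u = (cos 14.3°, sin 14.3°) = (0.9690, 0.2470) and n = (−sin 14.3°, cos 14.3°) = (-0.2470, 0.9690). R is at the origin and U lies 50.7 along u from R, so U = 50.7·u = (49.13, 12.52). Tangency of A1 to both parallel lines with radius 19.5 puts W and J at R ± 19.5·n: W = (-4.816, 18.90), J = (4.816, -18.90). Equal radii place C and B the same way about U: C = U + 19.5·n = (44.31, 31.42), B = U − 19.5·n = (53.95, -6.373). Then |RB| = |B − R| = 54.32.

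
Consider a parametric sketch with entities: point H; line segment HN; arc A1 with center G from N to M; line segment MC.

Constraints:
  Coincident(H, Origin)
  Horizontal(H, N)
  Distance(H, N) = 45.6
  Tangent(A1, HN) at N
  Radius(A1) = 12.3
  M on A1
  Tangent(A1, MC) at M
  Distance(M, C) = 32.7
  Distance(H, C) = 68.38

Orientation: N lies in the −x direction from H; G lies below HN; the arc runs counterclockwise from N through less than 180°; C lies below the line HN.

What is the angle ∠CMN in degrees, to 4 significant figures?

128.0°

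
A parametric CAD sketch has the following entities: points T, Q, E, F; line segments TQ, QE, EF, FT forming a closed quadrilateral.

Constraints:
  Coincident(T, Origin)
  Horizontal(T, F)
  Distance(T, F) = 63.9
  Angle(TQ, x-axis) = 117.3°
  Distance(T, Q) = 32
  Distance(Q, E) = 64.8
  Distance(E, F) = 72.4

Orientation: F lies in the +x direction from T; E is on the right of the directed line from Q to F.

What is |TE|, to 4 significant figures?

34.61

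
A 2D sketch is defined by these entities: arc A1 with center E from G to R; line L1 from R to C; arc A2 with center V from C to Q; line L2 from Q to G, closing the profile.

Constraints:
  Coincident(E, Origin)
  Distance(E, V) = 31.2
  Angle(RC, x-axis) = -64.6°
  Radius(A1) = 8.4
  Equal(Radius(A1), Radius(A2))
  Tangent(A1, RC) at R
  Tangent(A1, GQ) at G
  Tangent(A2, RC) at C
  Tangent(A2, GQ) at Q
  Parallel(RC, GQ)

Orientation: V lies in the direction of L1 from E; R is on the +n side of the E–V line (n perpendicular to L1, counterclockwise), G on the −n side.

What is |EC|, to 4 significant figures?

32.31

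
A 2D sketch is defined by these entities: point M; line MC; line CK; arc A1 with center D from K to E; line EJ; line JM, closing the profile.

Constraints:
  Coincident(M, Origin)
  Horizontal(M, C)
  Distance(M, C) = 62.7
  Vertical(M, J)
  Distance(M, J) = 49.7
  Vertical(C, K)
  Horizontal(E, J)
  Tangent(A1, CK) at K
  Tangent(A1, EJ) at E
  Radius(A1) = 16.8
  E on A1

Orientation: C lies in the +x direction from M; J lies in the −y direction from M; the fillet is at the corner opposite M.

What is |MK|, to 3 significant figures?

70.8

M is at the origin; M and C share the same y with |MC| = 62.7 and C on the +x side, so C = (62.7, 0.00). M and J share the same x with |MJ| = 49.7 and J on the −y side, so J = (0.00, -49.7). The virtual corner opposite M is at (62.7, -49.7). A1 meets CK tangentially, so DK is at right angles to CK and since A1 is tangent to EJ there, DE ⟂ EJ, with radius 16.8, so the center D sits 16.8 in from both sides at D = (45.9, -32.9). That places the tangent points at K = (62.7, -32.9) on CK and E = (45.9, -49.7) on EJ. Then |MK| = |K − M| = 70.8.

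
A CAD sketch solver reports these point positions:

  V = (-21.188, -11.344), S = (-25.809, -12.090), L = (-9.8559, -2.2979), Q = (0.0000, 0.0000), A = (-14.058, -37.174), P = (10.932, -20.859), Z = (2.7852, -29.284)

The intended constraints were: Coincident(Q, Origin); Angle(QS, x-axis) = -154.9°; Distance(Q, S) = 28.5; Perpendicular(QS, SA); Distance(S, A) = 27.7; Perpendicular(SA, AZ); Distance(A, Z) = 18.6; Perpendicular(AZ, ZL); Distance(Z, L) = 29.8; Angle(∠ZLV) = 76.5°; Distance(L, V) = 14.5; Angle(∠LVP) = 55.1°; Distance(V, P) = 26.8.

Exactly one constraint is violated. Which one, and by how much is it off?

Distance(V, P) = 26.8 — off by 6.70.

Q = (0.00, 0.00) ✓; QS at -154.9° ✓; |QS| = 28.50 ✓; ∠(QS, SA) = 90.00° ✓; |SA| = 27.70 ✓; ∠(SA, AZ) = 90.00° ✓; |AZ| = 18.60 ✓; ∠(AZ, ZL) = 90.00° ✓; |ZL| = 29.80 ✓; ∠ZLV = 76.50° ✓; |LV| = 14.50 ✓; ∠LVP = 55.10° ✓; |VP| = 33.50 ✗.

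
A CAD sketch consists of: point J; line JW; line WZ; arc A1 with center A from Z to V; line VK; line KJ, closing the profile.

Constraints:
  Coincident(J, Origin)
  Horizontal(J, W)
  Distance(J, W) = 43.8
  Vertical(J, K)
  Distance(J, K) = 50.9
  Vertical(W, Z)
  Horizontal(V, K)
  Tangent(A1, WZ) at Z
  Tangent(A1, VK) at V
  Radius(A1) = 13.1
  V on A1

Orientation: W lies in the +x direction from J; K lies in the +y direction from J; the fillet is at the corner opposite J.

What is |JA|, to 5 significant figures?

48.696

JK is vertical with |JK| = 50.9 and K on the +y side, so K = (0.0000, 50.900). The virtual corner opposite J is at (43.800, 50.900). The tangent condition forces AZ to be normal to WZ and tangency of A1 to VK means the radius AV is perpendicular to VK, with radius 13.1, so the center A sits 13.1 in from both sides at A = (30.700, 37.800). Then |JA| = |A − J| = 48.696.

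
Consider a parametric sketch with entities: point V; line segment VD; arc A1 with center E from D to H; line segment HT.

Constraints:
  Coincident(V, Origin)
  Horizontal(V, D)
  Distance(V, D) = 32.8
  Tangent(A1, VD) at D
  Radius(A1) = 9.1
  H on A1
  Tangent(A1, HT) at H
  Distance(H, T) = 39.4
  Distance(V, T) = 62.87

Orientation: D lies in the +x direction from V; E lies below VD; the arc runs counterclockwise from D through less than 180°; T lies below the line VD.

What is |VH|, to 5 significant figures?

27.434

Checks: V.y = 0.00, D.y = 0.00 ✓; ∠(ED, DV) = 90.00° ✓; |EH| = 9.100 ✓; ∠(EH, HT) = 90.00° ✓; |HT| = 39.40 ✓; |VT| = 62.87 ✓.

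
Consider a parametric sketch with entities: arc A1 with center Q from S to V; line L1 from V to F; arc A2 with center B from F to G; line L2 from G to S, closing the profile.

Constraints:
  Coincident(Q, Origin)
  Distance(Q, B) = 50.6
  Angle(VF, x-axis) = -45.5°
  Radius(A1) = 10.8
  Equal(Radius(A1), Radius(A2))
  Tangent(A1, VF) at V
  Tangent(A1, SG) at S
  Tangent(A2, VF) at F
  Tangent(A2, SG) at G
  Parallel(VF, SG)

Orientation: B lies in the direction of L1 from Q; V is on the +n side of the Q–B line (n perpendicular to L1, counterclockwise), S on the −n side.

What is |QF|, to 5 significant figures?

51.740

The slot axis is L1's direction at -45.5°, so u = (cos -45.5°, sin -45.5°) = (0.70091, -0.71325) and n = (−sin -45.5°, cos -45.5°) = (0.71325, 0.70091). Q is at the origin and B lies 50.6 along u from Q, so B = 50.6·u = (35.466, -36.090). Tangency of A1 to both parallel lines with radius 10.8 puts V and S at Q ± 10.8·n: V = (7.7031, 7.5698), S = (-7.7031, -7.5698). Equal radii place F and G the same way about B: F = B + 10.8·n = (43.169, -28.521), G = B − 10.8·n = (27.763, -43.660). Then |QF| = |F − Q| = 51.740.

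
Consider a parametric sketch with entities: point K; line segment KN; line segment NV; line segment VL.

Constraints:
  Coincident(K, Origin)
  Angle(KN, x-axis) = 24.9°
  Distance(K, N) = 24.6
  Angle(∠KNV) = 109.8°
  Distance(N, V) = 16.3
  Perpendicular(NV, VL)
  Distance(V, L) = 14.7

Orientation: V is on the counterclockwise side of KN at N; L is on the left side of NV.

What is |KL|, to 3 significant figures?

26.0

∠KNV = 109.8°, so NV runs at 24.9° + (180° − 109.8°) = 95.1° from the x-axis; with |NV| = 16.3, V = N + 16.3·(cos 95.1°, sin 95.1°) = (20.9, 26.6). NV is perpendicular to VL; with |VL| = 14.7 on the left of NV, L = V + 14.7·(-0.996, -0.0889) = (6.22, 25.3). Then |KL| = |L − K| = 26.0.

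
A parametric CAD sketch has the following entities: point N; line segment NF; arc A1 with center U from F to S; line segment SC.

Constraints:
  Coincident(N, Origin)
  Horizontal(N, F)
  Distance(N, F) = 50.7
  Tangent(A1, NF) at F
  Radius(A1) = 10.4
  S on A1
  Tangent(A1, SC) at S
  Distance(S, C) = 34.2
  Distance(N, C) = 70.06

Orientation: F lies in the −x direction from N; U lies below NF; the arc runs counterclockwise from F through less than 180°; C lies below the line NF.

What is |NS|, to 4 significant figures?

62.15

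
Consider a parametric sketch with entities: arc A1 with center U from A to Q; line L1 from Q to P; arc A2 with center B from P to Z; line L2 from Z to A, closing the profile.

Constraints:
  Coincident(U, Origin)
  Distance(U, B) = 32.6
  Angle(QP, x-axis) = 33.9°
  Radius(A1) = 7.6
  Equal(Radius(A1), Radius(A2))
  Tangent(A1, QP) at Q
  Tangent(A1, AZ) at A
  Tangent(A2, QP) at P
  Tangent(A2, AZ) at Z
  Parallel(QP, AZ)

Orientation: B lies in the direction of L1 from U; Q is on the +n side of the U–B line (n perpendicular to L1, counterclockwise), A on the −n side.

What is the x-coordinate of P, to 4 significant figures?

22.82

The slot axis is L1's direction at 33.9°, so u = (cos 33.9°, sin 33.9°) = (0.8300, 0.5577) and n = (−sin 33.9°, cos 33.9°) = (-0.5577, 0.8300). U is at the origin and B lies 32.6 along u from U, so B = 32.6·u = (27.06, 18.18). Tangency of A1 to both parallel lines with radius 7.6 puts Q and A at U ± 7.6·n: Q = (-4.239, 6.308), A = (4.239, -6.308). Equal radii place P and Z the same way about B: P = B + 7.6·n = (22.82, 24.49), Z = B − 7.6·n = (31.30, 11.87). So P.x = 22.82.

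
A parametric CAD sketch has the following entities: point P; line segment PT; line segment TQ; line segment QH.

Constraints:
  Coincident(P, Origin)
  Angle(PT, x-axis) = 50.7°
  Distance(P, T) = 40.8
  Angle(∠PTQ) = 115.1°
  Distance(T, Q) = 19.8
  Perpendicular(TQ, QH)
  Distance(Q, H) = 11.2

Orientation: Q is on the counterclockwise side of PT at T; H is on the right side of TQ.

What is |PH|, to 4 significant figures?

60.79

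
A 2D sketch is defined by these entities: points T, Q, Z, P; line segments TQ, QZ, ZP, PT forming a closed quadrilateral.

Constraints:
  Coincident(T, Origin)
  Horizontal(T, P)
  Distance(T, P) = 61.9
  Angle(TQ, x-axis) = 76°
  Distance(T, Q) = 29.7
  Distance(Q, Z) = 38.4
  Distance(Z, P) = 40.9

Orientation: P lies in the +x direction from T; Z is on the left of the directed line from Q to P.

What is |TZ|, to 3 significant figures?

58.1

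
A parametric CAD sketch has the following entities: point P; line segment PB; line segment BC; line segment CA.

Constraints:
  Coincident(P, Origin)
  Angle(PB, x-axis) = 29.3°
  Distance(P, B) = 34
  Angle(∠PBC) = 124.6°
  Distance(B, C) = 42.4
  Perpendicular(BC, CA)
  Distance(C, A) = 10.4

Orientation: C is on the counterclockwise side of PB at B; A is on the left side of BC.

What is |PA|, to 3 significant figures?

64.2

P is at the origin; PB runs at 29.3° with length 34.0, so B = 34.0·(cos 29.3°, sin 29.3°) = (29.7, 16.6). ∠PBC = 124.6°, so BC runs at 29.3° + (180° − 124.6°) = 84.7° from the x-axis; with |BC| = 42.4, C = B + 42.4·(cos 84.7°, sin 84.7°) = (33.6, 58.9). The perpendicularity gives CA at right angles to BC; with |CA| = 10.4 on the left of BC, A = C + 10.4·(-0.996, 0.0924) = (23.2, 59.8). Then |PA| = |A − P| = 64.2.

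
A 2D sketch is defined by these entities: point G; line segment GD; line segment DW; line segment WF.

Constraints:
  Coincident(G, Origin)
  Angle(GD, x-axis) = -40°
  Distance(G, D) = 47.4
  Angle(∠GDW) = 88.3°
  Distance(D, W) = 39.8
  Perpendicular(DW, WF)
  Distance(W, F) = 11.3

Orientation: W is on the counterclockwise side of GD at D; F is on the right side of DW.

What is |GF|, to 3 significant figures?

70.1

∠GDW = 88.3°, so DW runs at -40.0° + (180° − 88.3°) = 51.7° from the x-axis; with |DW| = 39.8, W = D + 39.8·(cos 51.7°, sin 51.7°) = (61.0, 0.766). DW is perpendicular to WF; with |WF| = 11.3 on the right of DW, F = W + 11.3·(0.785, -0.620) = (69.8, -6.24). Then |GF| = |F − G| = 70.1.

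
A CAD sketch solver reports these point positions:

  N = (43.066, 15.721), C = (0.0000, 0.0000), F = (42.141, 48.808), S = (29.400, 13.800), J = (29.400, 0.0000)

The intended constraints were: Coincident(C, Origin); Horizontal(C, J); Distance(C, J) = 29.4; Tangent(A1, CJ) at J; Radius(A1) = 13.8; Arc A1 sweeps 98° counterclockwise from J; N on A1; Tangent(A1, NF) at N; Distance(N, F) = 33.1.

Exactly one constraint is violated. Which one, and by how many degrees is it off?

Tangent(A1, NF) at N — off by 6.40°.

C = (0.00, 0.00) ✓; C.y = 0.00, J.y = 0.00 ✓; |CJ| = 29.40 ✓; ∠(SJ, JC) = 90.00° ✓; |SJ| = 13.80 ✓; bearing(S→N) − bearing(S→J) = 98.00° ✓; |SN| = 13.80 ✓; ∠(SN, NF) = 96.40° ✗; |NF| = 33.10 ✓.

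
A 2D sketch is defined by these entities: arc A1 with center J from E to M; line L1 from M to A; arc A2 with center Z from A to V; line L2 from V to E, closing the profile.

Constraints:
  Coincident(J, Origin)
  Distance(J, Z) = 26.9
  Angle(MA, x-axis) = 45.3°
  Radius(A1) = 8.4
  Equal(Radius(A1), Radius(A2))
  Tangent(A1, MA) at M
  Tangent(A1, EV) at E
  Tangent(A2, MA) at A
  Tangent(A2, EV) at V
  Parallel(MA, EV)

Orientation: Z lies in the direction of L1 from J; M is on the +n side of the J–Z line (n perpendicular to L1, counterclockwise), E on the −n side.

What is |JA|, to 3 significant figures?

28.2

The slot axis is L1's direction at 45.3°, so u = (cos 45.3°, sin 45.3°) = (0.703, 0.711) and n = (−sin 45.3°, cos 45.3°) = (-0.711, 0.703). J is at the origin and Z lies 26.9 along u from J, so Z = 26.9·u = (18.9, 19.1). Tangency of A1 to both parallel lines with radius 8.4 puts M and E at J ± 8.4·n: M = (-5.97, 5.91), E = (5.97, -5.91). Equal radii place A and V the same way about Z: A = Z + 8.4·n = (13.0, 25.0), V = Z − 8.4·n = (24.9, 13.2). Then |JA| = |A − J| = 28.2.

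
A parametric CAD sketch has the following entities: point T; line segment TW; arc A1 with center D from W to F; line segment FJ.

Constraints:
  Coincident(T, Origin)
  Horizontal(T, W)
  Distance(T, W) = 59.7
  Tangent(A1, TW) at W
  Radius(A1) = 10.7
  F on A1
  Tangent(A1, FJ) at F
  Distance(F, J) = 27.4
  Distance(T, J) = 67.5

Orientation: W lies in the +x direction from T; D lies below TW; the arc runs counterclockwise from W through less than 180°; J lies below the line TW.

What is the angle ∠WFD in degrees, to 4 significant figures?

39.32°

Checks: |DF| = 10.70 ✓; ∠(DF, FJ) = 90.00° ✓; |FJ| = 27.40 ✓; |TJ| = 67.50 ✓.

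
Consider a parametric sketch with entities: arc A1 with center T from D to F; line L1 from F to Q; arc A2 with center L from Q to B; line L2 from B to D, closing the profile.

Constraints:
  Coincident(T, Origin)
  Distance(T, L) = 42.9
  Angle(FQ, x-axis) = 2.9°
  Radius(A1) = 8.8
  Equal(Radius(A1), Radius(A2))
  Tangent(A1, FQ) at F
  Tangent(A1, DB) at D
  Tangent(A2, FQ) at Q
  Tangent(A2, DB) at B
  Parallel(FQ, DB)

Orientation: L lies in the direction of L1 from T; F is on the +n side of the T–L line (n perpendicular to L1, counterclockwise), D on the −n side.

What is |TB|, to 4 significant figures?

43.79

The slot axis is L1's direction at 2.9°, so u = (cos 2.9°, sin 2.9°) = (0.9987, 0.05059) and n = (−sin 2.9°, cos 2.9°) = (-0.05059, 0.9987). T is at the origin and L lies 42.9 along u from T, so L = 42.9·u = (42.85, 2.170). Tangency of A1 to both parallel lines with radius 8.8 puts F and D at T ± 8.8·n: F = (-0.4452, 8.789), D = (0.4452, -8.789). Equal radii place Q and B the same way about L: Q = L + 8.8·n = (42.40, 10.96), B = L − 8.8·n = (43.29, -6.618). Then |TB| = |B − T| = 43.79.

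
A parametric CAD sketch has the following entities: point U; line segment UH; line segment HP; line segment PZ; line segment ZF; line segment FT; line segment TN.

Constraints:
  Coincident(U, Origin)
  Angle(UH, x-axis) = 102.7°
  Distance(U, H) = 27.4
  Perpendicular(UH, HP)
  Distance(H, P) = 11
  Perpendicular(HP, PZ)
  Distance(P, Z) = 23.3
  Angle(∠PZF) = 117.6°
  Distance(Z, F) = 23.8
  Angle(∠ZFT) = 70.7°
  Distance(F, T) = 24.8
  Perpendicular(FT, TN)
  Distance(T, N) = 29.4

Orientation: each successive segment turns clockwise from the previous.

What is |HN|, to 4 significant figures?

16.39

∠ZFT = 70.7° gives FT at 111.0° from the x-axis; with |FT| = 24.8, T = (-17.21, 14.18). The perpendicularity gives TN at right angles to FT, so TN runs at 21.00°; with |TN| = 29.4, N = (10.24, 24.71). Then |HN| = |N − H| = 16.39.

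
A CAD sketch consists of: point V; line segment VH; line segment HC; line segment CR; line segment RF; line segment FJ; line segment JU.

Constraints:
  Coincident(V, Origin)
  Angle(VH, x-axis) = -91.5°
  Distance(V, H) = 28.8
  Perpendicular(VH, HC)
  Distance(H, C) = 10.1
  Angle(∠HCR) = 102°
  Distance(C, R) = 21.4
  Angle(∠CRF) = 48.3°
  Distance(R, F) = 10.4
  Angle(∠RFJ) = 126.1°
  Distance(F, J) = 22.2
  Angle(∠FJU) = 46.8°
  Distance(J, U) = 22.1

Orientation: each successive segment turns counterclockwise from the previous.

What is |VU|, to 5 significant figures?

30.119

V is at the origin; VH runs at -91.5° with length 28.8, so H = (-0.75390, -28.790). The perpendicularity gives HC at right angles to VH, so HC runs at -1.5000°; with |HC| = 10.1, C = (9.3426, -29.055). ∠HCR = 102.0° gives CR at 76.500° from the x-axis; with |CR| = 21.4, R = (14.338, -8.2458). ∠CRF = 48.3° gives RF at -151.80° from the x-axis; with |RF| = 10.4, F = (5.1728, -13.160). ∠RFJ = 126.1° gives FJ at -97.900° from the x-axis; with |FJ| = 22.2, J = (2.1215, -35.150). ∠FJU = 46.8° gives JU at 35.300° from the x-axis; with |JU| = 22.1, U = (20.158, -22.379). Then |VU| = |U − V| = 30.119.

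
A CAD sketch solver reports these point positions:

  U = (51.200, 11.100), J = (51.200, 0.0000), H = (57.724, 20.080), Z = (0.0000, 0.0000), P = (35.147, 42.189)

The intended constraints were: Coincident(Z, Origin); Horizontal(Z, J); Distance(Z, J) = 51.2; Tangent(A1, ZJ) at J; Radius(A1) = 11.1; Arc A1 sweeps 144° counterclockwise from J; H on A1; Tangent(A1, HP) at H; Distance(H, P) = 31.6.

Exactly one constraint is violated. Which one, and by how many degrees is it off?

Tangent(A1, HP) at H — off by 8.40°.

Z = (0.00, 0.00) ✓; Z.y = 0.00, J.y = 0.00 ✓; |ZJ| = 51.20 ✓; ∠(UJ, JZ) = 90.00° ✓; |UJ| = 11.10 ✓; bearing(U→H) − bearing(U→J) = 144.0° ✓; |UH| = 11.10 ✓; ∠(UH, HP) = 98.40° ✗; |HP| = 31.60 ✓.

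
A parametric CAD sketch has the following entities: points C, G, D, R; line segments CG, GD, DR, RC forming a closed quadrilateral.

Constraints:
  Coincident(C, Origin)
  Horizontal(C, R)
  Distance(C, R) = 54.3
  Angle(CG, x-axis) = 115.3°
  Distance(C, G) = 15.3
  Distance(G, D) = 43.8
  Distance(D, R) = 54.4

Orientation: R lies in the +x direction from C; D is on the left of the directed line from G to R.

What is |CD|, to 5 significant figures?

51.192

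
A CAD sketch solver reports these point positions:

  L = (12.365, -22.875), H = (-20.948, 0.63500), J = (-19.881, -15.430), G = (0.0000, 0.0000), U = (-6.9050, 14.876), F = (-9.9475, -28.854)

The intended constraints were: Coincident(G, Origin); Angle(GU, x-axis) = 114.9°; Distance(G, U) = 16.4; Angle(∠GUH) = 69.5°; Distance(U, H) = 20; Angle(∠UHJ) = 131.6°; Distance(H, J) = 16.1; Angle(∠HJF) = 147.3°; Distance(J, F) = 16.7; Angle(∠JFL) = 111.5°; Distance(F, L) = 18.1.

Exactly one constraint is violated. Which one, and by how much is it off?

Distance(F, L) = 18.1 — off by 5.00.

G = (0.00, 0.00) ✓; GU at 114.9° ✓; |GU| = 16.40 ✓; ∠GUH = 69.50° ✓; |UH| = 20.00 ✓; ∠UHJ = 131.6° ✓; |HJ| = 16.10 ✓; ∠HJF = 147.3° ✓; |JF| = 16.70 ✓; ∠JFL = 111.5° ✓; |FL| = 23.10 ✗.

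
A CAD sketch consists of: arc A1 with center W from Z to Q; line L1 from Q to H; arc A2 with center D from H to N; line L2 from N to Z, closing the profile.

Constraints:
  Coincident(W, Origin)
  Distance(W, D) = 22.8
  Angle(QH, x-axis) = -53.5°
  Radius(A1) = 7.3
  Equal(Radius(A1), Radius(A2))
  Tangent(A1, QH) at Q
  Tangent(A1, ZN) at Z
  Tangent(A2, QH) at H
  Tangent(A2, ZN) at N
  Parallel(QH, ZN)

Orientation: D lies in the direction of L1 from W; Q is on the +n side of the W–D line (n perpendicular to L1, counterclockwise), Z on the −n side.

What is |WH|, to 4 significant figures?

23.94

The slot axis is L1's direction at -53.5°, so u = (cos -53.5°, sin -53.5°) = (0.5948, -0.8039) and n = (−sin -53.5°, cos -53.5°) = (0.8039, 0.5948). W is at the origin and D lies 22.8 along u from W, so D = 22.8·u = (13.56, -18.33). Tangency of A1 to both parallel lines with radius 7.3 puts Q and Z at W ± 7.3·n: Q = (5.868, 4.342), Z = (-5.868, -4.342). Equal radii place H and N the same way about D: H = D + 7.3·n = (19.43, -13.99), N = D − 7.3·n = (7.694, -22.67). Then |WH| = |H − W| = 23.94.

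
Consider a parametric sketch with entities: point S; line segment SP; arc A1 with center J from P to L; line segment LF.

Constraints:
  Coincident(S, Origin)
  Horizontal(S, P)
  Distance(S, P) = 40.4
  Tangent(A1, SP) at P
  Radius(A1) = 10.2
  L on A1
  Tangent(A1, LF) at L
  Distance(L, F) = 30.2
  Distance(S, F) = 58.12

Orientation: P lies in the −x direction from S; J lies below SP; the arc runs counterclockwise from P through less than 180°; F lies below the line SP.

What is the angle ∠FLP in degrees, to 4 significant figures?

125.4°

S is at the origin; S and P share the same y with |SP| = 40.4 and P on the −x side, so P = (-40.40, 0.000). Since A1 is tangent to SP there, JP ⟂ SP, so J = P + (0, -10.2) = (-40.40, -10.20). Since JL ⟂ LF (tangency), |JF| = √(10.2² + 30.2²) = 31.88 regardless of where L sits on A1. So F lies on both circle(S, 58.12) and circle(J, 31.88); the below-SP intersection is F = (-40.10, -42.07). L is the foot of the tangent from F: L = (-50.03, -13.56).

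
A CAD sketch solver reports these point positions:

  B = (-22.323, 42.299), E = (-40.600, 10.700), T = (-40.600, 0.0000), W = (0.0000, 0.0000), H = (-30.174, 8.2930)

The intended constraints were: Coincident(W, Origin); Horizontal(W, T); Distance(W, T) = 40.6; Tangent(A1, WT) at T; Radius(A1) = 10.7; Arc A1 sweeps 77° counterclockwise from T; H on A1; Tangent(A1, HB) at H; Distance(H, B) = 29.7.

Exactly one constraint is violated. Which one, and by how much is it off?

Distance(H, B) = 29.7 — off by 5.20.

W = (0.00, 0.00) ✓; W.y = 0.00, T.y = 0.00 ✓; |WT| = 40.60 ✓; ∠(ET, TW) = 90.00° ✓; |ET| = 10.70 ✓; bearing(E→H) − bearing(E→T) = 77.00° ✓; |EH| = 10.70 ✓; ∠(EH, HB) = 90.00° ✓; |HB| = 34.90 ✗.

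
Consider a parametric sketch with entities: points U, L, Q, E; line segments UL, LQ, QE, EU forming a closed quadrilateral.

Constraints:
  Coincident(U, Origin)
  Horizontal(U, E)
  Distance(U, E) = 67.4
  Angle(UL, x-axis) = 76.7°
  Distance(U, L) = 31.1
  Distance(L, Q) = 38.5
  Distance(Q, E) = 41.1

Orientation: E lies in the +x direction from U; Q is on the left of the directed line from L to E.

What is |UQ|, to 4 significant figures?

57.15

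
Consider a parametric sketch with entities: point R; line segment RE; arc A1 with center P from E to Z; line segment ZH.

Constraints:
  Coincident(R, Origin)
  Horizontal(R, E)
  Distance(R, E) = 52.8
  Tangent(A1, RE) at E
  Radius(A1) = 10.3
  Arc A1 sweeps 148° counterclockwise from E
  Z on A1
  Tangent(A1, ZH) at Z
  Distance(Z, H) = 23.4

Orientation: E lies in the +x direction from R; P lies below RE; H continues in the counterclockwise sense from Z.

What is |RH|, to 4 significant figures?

74.18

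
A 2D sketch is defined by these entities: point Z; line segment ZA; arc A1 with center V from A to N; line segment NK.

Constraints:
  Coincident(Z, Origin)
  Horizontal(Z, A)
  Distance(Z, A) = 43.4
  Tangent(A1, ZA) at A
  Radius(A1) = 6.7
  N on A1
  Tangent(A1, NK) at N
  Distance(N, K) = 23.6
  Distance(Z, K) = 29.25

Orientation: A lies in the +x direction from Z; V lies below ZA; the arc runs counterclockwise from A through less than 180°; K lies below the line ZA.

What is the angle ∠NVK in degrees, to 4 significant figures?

74.15°

Checks: |VN| = 6.700 ✓; ∠(VN, NK) = 90.00° ✓; |NK| = 23.60 ✓; |ZK| = 29.25 ✓.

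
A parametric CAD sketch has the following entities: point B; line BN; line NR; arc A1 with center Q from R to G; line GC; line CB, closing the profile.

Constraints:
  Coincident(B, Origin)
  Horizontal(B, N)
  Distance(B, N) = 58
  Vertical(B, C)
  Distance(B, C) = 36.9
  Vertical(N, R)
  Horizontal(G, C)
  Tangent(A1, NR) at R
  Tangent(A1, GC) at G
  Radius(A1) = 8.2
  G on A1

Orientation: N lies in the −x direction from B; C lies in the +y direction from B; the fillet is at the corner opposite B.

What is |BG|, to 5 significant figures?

61.981

B is at the origin; BN is horizontal with |BN| = 58.0 and N on the −x side, so N = (-58.000, 0.0000). BC is vertical with |BC| = 36.9 and C on the +y side, so C = (0.0000, 36.900). The virtual corner opposite B is at (-58.000, 36.900). The tangent condition forces QR to be normal to NR and tangency of A1 to GC means the radius QG is perpendicular to GC, with radius 8.2, so the center Q sits 8.2 in from both sides at Q = (-49.800, 28.700). That places the tangent points at R = (-58.000, 28.700) on NR and G = (-49.800, 36.900) on GC. Then |BG| = |G − B| = 61.981.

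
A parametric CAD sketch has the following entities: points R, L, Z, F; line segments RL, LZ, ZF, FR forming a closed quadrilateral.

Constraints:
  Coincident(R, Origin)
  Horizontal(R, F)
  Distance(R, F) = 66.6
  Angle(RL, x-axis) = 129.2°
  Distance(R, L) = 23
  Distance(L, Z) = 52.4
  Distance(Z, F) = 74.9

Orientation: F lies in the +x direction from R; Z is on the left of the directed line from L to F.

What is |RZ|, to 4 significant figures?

61.04

R is at the origin; R and F share the same y with |RF| = 66.6 and F in +x, so F = (66.6, 0). RL runs at 129.2° with |RL| = 23.0, so L = (-14.54, 17.82). Z is determined by |LZ| = 52.4 and |ZF| = 74.9 together: it lies at the intersection of circle(L, 52.4) and circle(F, 74.9). With |LF| = 83.07, the foot of the radical line on LF is 24.30 from L and the perpendicular offset is √(52.4² − 24.30²) = 46.43. Taking the left-of-LF solution: Z = (19.15, 57.96).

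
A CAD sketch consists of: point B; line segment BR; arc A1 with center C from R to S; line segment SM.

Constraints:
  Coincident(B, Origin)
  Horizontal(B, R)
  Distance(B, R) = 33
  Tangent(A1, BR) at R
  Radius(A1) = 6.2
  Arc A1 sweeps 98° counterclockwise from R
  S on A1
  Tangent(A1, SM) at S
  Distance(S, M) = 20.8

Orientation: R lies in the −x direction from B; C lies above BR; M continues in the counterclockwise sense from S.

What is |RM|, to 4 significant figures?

27.85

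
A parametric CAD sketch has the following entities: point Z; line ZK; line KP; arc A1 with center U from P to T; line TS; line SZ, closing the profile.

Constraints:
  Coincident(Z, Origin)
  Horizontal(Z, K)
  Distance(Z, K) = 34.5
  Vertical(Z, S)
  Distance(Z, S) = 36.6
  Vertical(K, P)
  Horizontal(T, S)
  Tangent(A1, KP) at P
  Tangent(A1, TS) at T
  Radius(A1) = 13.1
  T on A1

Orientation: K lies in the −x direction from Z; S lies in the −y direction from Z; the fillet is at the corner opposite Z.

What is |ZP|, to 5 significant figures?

41.743

Z is at the origin; ZK is horizontal with |ZK| = 34.5 and K on the −x side, so K = (-34.500, 0.0000). ZS is vertical with |ZS| = 36.6 and S on the −y side, so S = (0.0000, -36.600). The virtual corner opposite Z is at (-34.500, -36.600). Since A1 is tangent to KP there, UP ⟂ KP and the tangent condition forces UT to be normal to TS, with radius 13.1, so the center U sits 13.1 in from both sides at U = (-21.400, -23.500). That places the tangent points at P = (-34.500, -23.500) on KP and T = (-21.400, -36.600) on TS. Then |ZP| = |P − Z| = 41.743.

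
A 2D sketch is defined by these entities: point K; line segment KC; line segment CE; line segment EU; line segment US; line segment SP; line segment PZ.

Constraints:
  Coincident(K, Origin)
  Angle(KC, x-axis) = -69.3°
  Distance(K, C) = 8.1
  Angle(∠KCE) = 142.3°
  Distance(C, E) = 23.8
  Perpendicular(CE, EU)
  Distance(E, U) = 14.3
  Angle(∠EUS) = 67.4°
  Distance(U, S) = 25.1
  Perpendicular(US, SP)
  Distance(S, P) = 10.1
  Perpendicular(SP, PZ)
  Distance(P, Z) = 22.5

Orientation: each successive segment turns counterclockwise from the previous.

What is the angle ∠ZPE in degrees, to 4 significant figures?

8.991°

K is at the origin; KC runs at -69.3° with length 8.1, so C = (2.863, -7.577). ∠KCE = 142.3° gives CE at -31.60° from the x-axis; with |CE| = 23.8, E = (23.13, -20.05). CE ⟂ EU, so EU runs at 58.40°; with |EU| = 14.3, U = (30.63, -7.868). ∠EUS = 67.4° gives US at 171.0° from the x-axis; with |US| = 25.1, S = (5.836, -3.942). The perpendicularity gives SP at right angles to US, so SP runs at -99.00°; with |SP| = 10.1, P = (4.256, -13.92). The perpendicularity gives PZ at right angles to SP, so PZ runs at -9.000°; with |PZ| = 22.5, Z = (26.48, -17.44). Then cos ∠ZPE = PZ·PE / (|PZ||PE|), giving 8.991°.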